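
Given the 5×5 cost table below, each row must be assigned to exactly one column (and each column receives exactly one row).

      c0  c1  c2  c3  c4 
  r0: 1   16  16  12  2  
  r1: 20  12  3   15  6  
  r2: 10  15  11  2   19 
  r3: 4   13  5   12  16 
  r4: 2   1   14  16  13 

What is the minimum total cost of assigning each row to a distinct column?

Minimum assignment cost: 12

optimal assignment: row0→col4 (cost 2), row1→col2 (cost 3), row2→col3 (cost 2), row3→col0 (cost 4), row4→col1 (cost 1)
total = 2 + 3 + 2 + 4 + 1 = 12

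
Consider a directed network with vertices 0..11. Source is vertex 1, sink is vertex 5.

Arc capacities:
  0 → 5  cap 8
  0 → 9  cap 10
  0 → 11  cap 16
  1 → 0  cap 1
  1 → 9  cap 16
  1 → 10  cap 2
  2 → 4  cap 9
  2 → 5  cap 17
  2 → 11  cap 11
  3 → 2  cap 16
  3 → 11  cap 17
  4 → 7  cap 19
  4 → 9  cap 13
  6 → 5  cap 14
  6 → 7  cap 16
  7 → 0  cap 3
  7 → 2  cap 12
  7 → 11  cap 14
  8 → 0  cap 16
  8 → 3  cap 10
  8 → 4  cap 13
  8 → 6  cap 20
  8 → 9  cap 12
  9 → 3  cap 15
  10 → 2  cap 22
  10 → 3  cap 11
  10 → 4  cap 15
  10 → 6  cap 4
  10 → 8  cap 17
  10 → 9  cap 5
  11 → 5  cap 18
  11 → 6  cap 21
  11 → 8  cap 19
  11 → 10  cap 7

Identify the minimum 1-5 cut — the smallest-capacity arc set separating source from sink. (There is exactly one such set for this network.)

Min-cut arcs: {(1,0), (1,10), (9,3)} (total capacity 18)

augment #1: 1→0→5 push 1
augment #2: 1→10→2→5 push 2
augment #3: 1→9→3→2→5 push 15
max flow = 18; residual-reachable set from 1 gives S-side
cut edges (S→T): {(1,0), (1,10), (9,3)} total cap 18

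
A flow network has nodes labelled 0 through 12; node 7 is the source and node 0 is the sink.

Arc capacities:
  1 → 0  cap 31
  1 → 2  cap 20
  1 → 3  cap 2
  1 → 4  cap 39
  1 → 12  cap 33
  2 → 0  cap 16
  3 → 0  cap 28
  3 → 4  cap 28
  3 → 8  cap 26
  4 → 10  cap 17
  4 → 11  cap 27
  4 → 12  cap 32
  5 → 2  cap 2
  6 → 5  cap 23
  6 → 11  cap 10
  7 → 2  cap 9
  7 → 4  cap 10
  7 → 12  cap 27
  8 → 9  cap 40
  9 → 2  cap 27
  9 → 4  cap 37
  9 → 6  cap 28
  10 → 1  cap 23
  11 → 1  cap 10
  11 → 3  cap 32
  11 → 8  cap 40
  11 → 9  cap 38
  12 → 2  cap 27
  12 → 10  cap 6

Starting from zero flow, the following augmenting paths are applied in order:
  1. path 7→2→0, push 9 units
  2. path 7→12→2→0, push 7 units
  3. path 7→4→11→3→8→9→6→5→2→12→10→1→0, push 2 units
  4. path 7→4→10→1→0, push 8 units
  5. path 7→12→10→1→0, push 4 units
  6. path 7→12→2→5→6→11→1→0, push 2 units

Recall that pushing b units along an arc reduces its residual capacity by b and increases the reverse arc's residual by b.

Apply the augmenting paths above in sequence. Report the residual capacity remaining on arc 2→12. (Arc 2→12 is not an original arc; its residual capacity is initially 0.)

Residual capacity of (2,12): 7

after path 1 (7→2→0, push 9): res(2,12)=0
after path 2 (7→12→2→0, push 7): res(2,12)=7
after path 3 (7→4→11→3→8→9→6→5→2→12→10→1→0, push 2): res(2,12)=5
after path 4 (7→4→10→1→0, push 8): res(2,12)=5
after path 5 (7→12→10→1→0, push 4): res(2,12)=5
after path 6 (7→12→2→5→6→11→1→0, push 2): res(2,12)=7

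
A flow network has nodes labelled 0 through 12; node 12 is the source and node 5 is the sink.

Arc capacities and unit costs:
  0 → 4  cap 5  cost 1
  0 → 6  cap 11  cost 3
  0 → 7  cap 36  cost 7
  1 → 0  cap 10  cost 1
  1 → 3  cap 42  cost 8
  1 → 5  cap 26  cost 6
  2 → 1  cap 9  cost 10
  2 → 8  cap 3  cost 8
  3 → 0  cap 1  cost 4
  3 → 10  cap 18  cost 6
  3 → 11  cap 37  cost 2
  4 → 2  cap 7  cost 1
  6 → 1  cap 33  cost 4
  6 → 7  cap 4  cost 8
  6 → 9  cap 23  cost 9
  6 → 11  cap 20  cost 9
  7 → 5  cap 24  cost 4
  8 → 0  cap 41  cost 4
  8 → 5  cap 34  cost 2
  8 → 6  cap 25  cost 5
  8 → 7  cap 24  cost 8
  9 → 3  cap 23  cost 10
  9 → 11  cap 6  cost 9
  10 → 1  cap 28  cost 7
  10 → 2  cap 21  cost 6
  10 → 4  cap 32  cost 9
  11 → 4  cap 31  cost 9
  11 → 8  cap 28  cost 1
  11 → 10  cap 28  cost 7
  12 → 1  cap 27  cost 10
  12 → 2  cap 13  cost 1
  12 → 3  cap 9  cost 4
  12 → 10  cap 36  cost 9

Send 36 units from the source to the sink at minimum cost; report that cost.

shortest-cost path #1: 12→3→11→8→5 push 9 @ unit cost 9 (adds 81)
shortest-cost path #2: 12→2→8→5 push 3 @ unit cost 11 (adds 33)
shortest-cost path #3: 12→1→5 push 24 @ unit cost 16 (adds 384)
total cost = 498

Minimum cost for 36 units: 498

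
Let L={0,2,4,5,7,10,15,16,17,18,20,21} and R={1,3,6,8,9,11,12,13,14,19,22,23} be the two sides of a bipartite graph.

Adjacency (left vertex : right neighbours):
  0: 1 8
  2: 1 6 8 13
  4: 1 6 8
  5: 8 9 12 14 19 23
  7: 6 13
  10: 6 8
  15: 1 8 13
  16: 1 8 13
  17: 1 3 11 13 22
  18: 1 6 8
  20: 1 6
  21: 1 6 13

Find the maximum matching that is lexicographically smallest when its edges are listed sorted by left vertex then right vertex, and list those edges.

Lex-smallest maximum matching: {(0,1), (2,6), (4,8), (5,9), (7,13), (17,3)}

|M| = 6 (so the lex-smallest maximum matching has 6 edges)
process left vertices in ascending order; for each, take the smallest-labelled available neighbour that still permits 6 edges overall, or leave it unmatched if none does
lex-smallest matching: {0-1, 2-6, 4-8, 5-9, 7-13, 17-3}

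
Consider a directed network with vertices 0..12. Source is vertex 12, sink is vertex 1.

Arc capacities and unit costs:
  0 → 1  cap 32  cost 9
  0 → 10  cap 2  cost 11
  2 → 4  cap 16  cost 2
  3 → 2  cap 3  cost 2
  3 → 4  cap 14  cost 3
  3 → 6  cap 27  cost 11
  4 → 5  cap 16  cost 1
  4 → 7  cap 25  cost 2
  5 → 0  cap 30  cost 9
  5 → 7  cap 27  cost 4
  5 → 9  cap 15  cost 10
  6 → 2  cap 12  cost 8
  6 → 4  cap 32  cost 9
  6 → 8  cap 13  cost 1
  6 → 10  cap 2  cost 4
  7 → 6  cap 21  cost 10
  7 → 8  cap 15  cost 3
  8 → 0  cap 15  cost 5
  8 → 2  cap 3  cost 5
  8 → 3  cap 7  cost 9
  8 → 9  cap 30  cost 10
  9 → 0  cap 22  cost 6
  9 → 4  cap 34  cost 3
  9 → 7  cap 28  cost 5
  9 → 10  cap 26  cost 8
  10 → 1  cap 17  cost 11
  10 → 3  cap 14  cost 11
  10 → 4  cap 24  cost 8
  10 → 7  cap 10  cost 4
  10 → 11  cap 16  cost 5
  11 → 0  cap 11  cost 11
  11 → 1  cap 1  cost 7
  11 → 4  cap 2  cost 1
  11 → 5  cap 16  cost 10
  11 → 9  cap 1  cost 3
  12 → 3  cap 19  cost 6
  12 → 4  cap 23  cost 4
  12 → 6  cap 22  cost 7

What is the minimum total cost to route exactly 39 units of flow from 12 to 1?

Minimum cost for 39 units: 973

shortest-cost path #1: 12→6→10→1 push 2 @ unit cost 22 (adds 44)
shortest-cost path #2: 12→6→8→0→1 push 13 @ unit cost 22 (adds 286)
shortest-cost path #3: 12→4→5→0→1 push 16 @ unit cost 23 (adds 368)
shortest-cost path #4: 12→4→7→8→0→1 push 2 @ unit cost 23 (adds 46)
shortest-cost path #5: 12→4→7→8→9→0→1 push 1 @ unit cost 34 (adds 34)
shortest-cost path #6: 12→4→7→8→9→10→1 push 4 @ unit cost 38 (adds 152)
shortest-cost path #7: 12→3→4→7→8→9→10→1 push 1 @ unit cost 43 (adds 43)
total cost = 973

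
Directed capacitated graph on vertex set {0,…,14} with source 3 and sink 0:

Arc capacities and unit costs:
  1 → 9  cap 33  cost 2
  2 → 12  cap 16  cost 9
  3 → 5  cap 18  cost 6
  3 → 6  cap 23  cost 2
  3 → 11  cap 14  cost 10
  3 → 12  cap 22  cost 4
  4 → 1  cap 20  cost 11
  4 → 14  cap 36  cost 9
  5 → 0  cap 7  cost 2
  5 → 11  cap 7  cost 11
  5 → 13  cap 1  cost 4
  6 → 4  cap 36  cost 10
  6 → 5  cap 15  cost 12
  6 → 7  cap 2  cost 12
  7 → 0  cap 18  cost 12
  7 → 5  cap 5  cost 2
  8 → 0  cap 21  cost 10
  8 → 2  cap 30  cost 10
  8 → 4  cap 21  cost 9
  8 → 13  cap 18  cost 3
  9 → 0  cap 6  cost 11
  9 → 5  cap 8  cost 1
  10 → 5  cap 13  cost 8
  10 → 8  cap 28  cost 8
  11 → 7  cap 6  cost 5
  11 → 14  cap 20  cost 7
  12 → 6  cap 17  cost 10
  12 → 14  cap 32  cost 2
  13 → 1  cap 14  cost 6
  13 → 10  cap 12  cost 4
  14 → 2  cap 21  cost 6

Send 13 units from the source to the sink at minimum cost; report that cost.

Minimum cost for 13 units: 216

shortest-cost path #1: 3→5→0 push 7 @ unit cost 8 (adds 56)
shortest-cost path #2: 3→6→7→0 push 2 @ unit cost 26 (adds 52)
shortest-cost path #3: 3→11→7→0 push 4 @ unit cost 27 (adds 108)
total cost = 216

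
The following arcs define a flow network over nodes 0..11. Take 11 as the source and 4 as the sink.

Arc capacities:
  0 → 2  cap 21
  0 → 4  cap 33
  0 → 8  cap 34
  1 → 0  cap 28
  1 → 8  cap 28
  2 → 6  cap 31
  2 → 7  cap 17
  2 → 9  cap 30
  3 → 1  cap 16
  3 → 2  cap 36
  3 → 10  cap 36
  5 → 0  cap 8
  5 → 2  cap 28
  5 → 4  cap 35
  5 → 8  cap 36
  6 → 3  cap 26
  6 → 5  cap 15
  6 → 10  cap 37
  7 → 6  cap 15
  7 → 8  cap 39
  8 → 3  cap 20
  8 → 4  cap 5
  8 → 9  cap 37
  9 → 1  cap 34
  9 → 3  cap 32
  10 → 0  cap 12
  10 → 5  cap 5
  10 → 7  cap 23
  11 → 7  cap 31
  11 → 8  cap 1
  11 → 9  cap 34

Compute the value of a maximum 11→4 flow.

augment #1: 11→8→4 bottleneck 1, total now 1
augment #2: 11→7→8→4 bottleneck 4, total now 5
augment #3: 11→7→6→5→4 bottleneck 15, total now 20
augment #4: 11→9→1→0→4 bottleneck 28, total now 48
augment #5: 11→9→3→10→0→4 bottleneck 5, total now 53
augment #6: 11→9→3→10→5→4 bottleneck 1, total now 54
augment #7: 11→7→8→3→10→5→4 bottleneck 4, total now 58

Maximum flow value: 58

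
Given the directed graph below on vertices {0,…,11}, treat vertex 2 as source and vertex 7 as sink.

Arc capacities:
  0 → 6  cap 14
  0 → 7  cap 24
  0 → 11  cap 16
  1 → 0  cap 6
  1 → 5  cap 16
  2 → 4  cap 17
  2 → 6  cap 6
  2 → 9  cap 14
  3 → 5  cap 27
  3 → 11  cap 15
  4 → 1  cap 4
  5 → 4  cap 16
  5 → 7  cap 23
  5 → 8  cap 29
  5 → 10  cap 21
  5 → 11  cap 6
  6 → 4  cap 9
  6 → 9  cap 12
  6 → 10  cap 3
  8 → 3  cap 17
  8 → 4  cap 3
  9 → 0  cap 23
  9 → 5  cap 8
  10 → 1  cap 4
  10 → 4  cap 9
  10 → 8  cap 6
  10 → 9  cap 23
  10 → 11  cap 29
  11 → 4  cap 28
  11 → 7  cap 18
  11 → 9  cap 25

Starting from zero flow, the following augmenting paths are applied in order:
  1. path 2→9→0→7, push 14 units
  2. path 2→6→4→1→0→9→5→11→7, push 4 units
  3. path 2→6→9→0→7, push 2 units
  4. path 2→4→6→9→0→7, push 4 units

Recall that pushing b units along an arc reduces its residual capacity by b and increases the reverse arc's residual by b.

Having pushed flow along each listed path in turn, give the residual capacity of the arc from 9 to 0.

after path 1 (2→9→0→7, push 14): res(9,0)=9
after path 2 (2→6→4→1→0→9→5→11→7, push 4): res(9,0)=13
after path 3 (2→6→9→0→7, push 2): res(9,0)=11
after path 4 (2→4→6→9→0→7, push 4): res(9,0)=7

Residual capacity of (9,0): 7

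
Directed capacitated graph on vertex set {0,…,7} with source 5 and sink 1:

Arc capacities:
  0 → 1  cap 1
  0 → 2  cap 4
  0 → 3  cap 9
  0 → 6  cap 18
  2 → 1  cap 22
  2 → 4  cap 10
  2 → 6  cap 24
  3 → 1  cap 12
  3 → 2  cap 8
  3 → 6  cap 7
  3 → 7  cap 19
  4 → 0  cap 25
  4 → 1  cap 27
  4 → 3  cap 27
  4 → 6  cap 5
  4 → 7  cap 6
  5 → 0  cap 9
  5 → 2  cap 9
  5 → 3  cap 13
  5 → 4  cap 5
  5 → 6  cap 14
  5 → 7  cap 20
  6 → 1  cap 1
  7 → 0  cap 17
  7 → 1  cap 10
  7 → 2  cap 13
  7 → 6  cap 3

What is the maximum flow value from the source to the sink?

augment #1: 5→0→1 bottleneck 1, total now 1
augment #2: 5→2→1 bottleneck 9, total now 10
augment #3: 5→3→1 bottleneck 12, total now 22
augment #4: 5→4→1 bottleneck 5, total now 27
augment #5: 5→6→1 bottleneck 1, total now 28
augment #6: 5→7→1 bottleneck 10, total now 38
augment #7: 5→0→2→1 bottleneck 4, total now 42
augment #8: 5→3→2→1 bottleneck 1, total now 43
augment #9: 5→7→2→1 bottleneck 8, total now 51
augment #10: 5→7→2→4→1 bottleneck 2, total now 53
augment #11: 5→0→3→2→4→1 bottleneck 4, total now 57

Maximum flow value: 57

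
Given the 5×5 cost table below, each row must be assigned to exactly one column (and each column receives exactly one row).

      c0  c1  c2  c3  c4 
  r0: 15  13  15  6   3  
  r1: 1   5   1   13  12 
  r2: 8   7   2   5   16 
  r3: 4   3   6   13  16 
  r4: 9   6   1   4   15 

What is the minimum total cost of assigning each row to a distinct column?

one of 2 optimal assignments: row0→col4 (cost 3), row1→col0 (cost 1), row2→col2 (cost 2), row3→col1 (cost 3), row4→col3 (cost 4)
total = 3 + 1 + 2 + 3 + 4 = 13

Minimum assignment cost: 13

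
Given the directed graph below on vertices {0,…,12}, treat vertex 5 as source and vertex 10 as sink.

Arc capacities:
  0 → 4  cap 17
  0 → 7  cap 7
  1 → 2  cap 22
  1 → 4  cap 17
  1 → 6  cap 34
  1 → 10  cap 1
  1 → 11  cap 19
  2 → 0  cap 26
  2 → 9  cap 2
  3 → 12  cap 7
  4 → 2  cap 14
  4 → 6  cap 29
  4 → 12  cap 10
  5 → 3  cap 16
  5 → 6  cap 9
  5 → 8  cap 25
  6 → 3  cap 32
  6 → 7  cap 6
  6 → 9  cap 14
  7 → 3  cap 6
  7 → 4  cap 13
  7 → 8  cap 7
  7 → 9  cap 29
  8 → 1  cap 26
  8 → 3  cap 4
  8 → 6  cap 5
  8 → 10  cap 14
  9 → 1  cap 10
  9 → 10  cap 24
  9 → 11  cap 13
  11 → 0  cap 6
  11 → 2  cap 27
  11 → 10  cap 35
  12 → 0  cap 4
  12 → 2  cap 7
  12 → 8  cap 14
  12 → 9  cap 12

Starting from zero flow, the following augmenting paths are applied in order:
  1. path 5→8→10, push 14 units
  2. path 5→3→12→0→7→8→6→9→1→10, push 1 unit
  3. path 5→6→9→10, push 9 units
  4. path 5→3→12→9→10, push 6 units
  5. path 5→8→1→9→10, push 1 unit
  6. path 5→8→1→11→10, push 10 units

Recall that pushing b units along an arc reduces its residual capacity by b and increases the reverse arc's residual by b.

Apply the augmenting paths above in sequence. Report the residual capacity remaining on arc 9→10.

Residual capacity of (9,10): 8

after path 1 (5→8→10, push 14): res(9,10)=24
after path 2 (5→3→12→0→7→8→6→9→1→10, push 1): res(9,10)=24
after path 3 (5→6→9→10, push 9): res(9,10)=15
after path 4 (5→3→12→9→10, push 6): res(9,10)=9
after path 5 (5→8→1→9→10, push 1): res(9,10)=8
after path 6 (5→8→1→11→10, push 10): res(9,10)=8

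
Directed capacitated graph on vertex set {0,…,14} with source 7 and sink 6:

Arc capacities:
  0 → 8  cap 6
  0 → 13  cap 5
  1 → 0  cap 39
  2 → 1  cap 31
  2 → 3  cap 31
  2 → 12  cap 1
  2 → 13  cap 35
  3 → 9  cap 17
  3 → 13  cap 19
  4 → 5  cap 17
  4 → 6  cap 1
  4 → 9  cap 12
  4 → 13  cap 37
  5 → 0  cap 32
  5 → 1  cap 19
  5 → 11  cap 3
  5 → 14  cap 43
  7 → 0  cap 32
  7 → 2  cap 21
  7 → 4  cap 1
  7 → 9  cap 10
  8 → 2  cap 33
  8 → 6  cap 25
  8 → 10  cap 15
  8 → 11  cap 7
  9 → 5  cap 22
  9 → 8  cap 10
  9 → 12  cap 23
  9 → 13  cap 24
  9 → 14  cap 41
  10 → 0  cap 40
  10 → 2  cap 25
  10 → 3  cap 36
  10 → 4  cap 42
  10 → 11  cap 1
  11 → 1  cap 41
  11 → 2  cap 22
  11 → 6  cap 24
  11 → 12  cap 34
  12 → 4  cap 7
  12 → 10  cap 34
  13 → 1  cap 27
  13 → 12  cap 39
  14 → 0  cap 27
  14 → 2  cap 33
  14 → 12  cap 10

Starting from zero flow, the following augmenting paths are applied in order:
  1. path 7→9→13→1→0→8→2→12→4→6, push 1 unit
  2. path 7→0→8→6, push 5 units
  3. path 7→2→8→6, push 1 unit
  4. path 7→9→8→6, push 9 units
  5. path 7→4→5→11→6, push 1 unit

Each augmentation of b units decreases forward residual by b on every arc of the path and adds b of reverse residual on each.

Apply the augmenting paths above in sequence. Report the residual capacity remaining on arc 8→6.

after path 1 (7→9→13→1→0→8→2→12→4→6, push 1): res(8,6)=25
after path 2 (7→0→8→6, push 5): res(8,6)=20
after path 3 (7→2→8→6, push 1): res(8,6)=19
after path 4 (7→9→8→6, push 9): res(8,6)=10
after path 5 (7→4→5→11→6, push 1): res(8,6)=10

Residual capacity of (8,6): 10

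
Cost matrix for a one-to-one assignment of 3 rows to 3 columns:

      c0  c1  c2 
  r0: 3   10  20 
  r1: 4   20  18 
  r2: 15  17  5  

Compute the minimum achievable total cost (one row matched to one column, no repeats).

optimal assignment: row0→col1 (cost 10), row1→col0 (cost 4), row2→col2 (cost 5)
total = 10 + 4 + 5 = 19

Minimum assignment cost: 19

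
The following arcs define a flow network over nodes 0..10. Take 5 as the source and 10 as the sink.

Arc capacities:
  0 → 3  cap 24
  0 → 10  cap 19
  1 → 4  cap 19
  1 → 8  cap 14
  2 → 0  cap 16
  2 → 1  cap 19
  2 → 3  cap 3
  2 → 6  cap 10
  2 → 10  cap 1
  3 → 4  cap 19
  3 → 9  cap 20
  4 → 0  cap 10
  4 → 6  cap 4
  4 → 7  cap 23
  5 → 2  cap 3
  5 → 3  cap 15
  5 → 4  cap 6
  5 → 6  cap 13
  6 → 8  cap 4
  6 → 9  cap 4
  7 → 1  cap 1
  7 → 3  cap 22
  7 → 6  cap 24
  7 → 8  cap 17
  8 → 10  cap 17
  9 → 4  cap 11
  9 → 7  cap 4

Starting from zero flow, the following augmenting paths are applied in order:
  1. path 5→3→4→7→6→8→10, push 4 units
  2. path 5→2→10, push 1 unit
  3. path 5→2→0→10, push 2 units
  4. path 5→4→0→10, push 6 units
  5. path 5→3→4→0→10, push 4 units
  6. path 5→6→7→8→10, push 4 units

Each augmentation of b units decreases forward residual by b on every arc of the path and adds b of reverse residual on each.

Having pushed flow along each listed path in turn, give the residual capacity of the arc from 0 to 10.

Residual capacity of (0,10): 7

after path 1 (5→3→4→7→6→8→10, push 4): res(0,10)=19
after path 2 (5→2→10, push 1): res(0,10)=19
after path 3 (5→2→0→10, push 2): res(0,10)=17
after path 4 (5→4→0→10, push 6): res(0,10)=11
after path 5 (5→3→4→0→10, push 4): res(0,10)=7
after path 6 (5→6→7→8→10, push 4): res(0,10)=7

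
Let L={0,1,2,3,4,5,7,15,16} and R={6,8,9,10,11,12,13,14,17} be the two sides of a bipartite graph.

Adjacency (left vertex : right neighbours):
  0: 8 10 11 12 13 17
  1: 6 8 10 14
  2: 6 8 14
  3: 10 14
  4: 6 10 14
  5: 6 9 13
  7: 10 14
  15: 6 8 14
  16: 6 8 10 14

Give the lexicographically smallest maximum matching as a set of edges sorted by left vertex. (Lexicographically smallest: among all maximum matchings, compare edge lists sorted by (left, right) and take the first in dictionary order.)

Lex-smallest maximum matching: {(0,11), (1,6), (2,8), (3,10), (4,14), (5,9)}

|M| = 6 (so the lex-smallest maximum matching has 6 edges)
process left vertices in ascending order; for each, take the smallest-labelled available neighbour that still permits 6 edges overall, or leave it unmatched if none does
lex-smallest matching: {0-11, 1-6, 2-8, 3-10, 4-14, 5-9}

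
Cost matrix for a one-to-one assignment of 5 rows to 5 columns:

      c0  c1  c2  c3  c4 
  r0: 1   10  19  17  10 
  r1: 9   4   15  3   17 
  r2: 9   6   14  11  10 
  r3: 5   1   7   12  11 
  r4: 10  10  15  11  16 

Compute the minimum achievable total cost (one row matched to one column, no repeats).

optimal assignment: row0→col0 (cost 1), row1→col3 (cost 3), row2→col4 (cost 10), row3→col1 (cost 1), row4→col2 (cost 15)
total = 1 + 3 + 10 + 1 + 15 = 30

Minimum assignment cost: 30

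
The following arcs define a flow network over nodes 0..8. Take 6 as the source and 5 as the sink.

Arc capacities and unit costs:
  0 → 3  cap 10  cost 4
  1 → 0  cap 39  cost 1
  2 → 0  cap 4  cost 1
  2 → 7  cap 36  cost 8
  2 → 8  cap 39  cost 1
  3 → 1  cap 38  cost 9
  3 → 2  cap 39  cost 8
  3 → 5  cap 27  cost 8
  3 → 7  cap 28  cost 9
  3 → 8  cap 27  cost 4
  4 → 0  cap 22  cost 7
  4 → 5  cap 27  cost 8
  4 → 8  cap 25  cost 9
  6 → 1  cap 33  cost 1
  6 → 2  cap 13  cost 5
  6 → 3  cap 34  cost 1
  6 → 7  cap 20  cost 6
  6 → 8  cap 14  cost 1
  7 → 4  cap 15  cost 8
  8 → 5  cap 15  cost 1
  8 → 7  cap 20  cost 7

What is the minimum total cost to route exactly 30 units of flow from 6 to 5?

Minimum cost for 30 units: 169

shortest-cost path #1: 6→8→5 push 14 @ unit cost 2 (adds 28)
shortest-cost path #2: 6→3→8→5 push 1 @ unit cost 6 (adds 6)
shortest-cost path #3: 6→3→5 push 15 @ unit cost 9 (adds 135)
total cost = 169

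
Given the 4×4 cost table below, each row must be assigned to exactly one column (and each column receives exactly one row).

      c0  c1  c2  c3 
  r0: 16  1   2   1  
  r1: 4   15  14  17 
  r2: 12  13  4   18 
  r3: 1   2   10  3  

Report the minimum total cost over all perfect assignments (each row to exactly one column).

optimal assignment: row0→col3 (cost 1), row1→col0 (cost 4), row2→col2 (cost 4), row3→col1 (cost 2)
total = 1 + 4 + 4 + 2 = 11

Minimum assignment cost: 11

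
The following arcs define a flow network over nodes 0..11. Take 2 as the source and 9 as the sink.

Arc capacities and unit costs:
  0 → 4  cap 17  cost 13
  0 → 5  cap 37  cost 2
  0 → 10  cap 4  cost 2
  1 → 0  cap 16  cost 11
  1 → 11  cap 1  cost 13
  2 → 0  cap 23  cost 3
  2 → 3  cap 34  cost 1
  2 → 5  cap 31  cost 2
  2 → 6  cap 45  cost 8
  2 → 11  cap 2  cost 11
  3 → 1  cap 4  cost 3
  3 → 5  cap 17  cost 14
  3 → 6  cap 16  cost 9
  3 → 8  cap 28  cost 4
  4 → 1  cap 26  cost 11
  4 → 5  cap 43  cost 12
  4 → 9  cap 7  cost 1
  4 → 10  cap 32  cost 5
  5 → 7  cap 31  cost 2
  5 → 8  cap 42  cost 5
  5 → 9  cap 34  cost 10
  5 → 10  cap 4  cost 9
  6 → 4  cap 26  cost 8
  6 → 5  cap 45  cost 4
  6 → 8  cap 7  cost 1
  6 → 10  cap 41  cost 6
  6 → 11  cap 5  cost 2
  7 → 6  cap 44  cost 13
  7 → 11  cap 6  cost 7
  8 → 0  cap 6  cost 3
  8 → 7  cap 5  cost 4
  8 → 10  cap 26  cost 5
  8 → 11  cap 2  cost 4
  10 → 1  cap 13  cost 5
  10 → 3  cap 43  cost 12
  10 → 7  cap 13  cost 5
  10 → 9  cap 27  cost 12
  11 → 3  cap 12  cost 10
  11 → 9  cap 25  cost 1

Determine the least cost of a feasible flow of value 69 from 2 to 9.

shortest-cost path #1: 2→3→8→11→9 push 2 @ unit cost 10 (adds 20)
shortest-cost path #2: 2→6→11→9 push 5 @ unit cost 11 (adds 55)
shortest-cost path #3: 2→5→9 push 31 @ unit cost 12 (adds 372)
shortest-cost path #4: 2→11→9 push 2 @ unit cost 12 (adds 24)
shortest-cost path #5: 2→0→5→9 push 3 @ unit cost 15 (adds 45)
shortest-cost path #6: 2→0→5→7→11→9 push 6 @ unit cost 15 (adds 90)
shortest-cost path #7: 2→6→4→9 push 7 @ unit cost 17 (adds 119)
shortest-cost path #8: 2→0→10→9 push 4 @ unit cost 17 (adds 68)
shortest-cost path #9: 2→3→1→11→9 push 1 @ unit cost 18 (adds 18)
shortest-cost path #10: 2→3→8→10→9 push 8 @ unit cost 22 (adds 176)
total cost = 987

Minimum cost for 69 units: 987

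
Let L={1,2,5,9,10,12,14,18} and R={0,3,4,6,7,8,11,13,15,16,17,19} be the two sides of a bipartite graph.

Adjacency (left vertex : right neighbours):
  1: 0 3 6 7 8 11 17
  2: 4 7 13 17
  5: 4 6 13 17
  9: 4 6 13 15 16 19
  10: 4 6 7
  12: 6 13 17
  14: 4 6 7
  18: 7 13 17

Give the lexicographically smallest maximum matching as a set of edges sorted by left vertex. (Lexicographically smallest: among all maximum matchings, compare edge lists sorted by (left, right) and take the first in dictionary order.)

Lex-smallest maximum matching: {(1,0), (2,4), (5,6), (9,15), (10,7), (12,13), (18,17)}

|M| = 7 (so the lex-smallest maximum matching has 7 edges)
process left vertices in ascending order; for each, take the smallest-labelled available neighbour that still permits 7 edges overall, or leave it unmatched if none does
lex-smallest matching: {1-0, 2-4, 5-6, 9-15, 10-7, 12-13, 18-17}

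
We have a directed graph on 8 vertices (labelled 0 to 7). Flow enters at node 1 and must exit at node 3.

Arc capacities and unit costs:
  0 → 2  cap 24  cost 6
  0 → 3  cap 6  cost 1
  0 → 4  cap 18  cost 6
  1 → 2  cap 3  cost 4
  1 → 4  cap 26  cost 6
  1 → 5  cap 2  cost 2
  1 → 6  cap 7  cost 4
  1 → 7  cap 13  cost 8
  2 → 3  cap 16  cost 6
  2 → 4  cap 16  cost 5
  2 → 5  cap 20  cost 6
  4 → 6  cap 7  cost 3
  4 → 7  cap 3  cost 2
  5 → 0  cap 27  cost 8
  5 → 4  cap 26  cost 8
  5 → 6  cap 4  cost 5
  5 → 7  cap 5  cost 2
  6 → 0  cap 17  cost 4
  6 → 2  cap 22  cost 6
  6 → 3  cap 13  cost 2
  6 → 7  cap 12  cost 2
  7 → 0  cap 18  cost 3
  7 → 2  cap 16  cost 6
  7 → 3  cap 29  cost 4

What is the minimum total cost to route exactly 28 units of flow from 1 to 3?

shortest-cost path #1: 1→6→3 push 7 @ unit cost 6 (adds 42)
shortest-cost path #2: 1→5→7→3 push 2 @ unit cost 8 (adds 16)
shortest-cost path #3: 1→2→3 push 3 @ unit cost 10 (adds 30)
shortest-cost path #4: 1→4→6→3 push 6 @ unit cost 11 (adds 66)
shortest-cost path #5: 1→7→3 push 10 @ unit cost 12 (adds 120)
total cost = 274

Minimum cost for 28 units: 274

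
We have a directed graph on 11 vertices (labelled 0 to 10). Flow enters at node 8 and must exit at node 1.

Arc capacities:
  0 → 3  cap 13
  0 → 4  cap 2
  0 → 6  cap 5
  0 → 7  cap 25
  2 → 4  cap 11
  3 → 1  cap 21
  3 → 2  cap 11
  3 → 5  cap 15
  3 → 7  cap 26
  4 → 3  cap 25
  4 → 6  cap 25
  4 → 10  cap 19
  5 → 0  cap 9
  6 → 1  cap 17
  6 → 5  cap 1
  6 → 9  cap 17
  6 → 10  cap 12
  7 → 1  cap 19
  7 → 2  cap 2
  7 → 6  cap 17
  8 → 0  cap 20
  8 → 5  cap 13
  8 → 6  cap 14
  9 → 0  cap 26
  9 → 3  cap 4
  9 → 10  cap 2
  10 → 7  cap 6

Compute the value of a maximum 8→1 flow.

augment #1: 8→6→1 bottleneck 14, total now 14
augment #2: 8→0→3→1 bottleneck 13, total now 27
augment #3: 8→0→6→1 bottleneck 3, total now 30
augment #4: 8→0→7→1 bottleneck 4, total now 34
augment #5: 8→5→0→7→1 bottleneck 9, total now 43

Maximum flow value: 43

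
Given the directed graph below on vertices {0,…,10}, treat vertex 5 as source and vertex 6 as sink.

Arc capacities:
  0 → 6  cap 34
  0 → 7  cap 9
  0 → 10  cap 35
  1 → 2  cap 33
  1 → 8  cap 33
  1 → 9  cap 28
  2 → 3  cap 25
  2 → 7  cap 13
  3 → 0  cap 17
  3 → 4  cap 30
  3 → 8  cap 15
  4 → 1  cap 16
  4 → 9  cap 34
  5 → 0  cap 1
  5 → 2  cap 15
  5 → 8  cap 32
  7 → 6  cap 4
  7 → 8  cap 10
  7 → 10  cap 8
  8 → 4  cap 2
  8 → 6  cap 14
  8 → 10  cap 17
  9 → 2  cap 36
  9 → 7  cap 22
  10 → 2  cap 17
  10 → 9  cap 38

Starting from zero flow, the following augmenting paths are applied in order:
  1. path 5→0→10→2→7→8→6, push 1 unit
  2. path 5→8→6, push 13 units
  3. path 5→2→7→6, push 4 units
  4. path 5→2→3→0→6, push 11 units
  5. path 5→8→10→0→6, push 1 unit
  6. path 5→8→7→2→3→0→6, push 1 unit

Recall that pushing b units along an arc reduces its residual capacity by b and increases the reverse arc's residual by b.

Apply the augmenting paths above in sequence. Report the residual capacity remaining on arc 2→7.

after path 1 (5→0→10→2→7→8→6, push 1): res(2,7)=12
after path 2 (5→8→6, push 13): res(2,7)=12
after path 3 (5→2→7→6, push 4): res(2,7)=8
after path 4 (5→2→3→0→6, push 11): res(2,7)=8
after path 5 (5→8→10→0→6, push 1): res(2,7)=8
after path 6 (5→8→7→2→3→0→6, push 1): res(2,7)=9

Residual capacity of (2,7): 9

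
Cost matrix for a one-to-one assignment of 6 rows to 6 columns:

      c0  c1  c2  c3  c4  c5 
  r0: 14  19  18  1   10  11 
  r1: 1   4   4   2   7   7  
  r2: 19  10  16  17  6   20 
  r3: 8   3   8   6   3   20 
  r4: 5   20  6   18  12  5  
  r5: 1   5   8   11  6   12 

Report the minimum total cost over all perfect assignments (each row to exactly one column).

optimal assignment: row0→col3 (cost 1), row1→col2 (cost 4), row2→col4 (cost 6), row3→col1 (cost 3), row4→col5 (cost 5), row5→col0 (cost 1)
total = 1 + 4 + 6 + 3 + 5 + 1 = 20

Minimum assignment cost: 20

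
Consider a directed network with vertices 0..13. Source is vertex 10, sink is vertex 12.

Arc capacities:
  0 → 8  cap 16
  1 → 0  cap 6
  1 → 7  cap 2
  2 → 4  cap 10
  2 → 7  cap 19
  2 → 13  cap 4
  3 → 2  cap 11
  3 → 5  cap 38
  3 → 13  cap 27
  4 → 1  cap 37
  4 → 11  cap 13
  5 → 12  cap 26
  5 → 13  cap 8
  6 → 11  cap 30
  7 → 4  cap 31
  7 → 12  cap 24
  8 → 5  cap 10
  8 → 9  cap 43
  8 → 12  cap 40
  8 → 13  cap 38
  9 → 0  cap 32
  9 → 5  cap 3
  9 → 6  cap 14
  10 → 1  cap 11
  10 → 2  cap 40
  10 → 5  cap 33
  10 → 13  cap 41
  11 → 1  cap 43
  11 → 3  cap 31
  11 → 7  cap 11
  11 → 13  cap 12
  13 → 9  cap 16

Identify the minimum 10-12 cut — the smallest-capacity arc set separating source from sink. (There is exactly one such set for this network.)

augment #1: 10→5→12 push 26
augment #2: 10→1→7→12 push 2
augment #3: 10→2→7→12 push 19
augment #4: 10→1→0→8→12 push 6
augment #5: 10→2→4→11→7→12 push 3
augment #6: 10→13→9→0→8→12 push 10
max flow = 66; residual-reachable set from 10 gives S-side
cut edges (S→T): {(0,8), (5,12), (7,12)} total cap 66

Min-cut arcs: {(0,8), (5,12), (7,12)} (total capacity 66)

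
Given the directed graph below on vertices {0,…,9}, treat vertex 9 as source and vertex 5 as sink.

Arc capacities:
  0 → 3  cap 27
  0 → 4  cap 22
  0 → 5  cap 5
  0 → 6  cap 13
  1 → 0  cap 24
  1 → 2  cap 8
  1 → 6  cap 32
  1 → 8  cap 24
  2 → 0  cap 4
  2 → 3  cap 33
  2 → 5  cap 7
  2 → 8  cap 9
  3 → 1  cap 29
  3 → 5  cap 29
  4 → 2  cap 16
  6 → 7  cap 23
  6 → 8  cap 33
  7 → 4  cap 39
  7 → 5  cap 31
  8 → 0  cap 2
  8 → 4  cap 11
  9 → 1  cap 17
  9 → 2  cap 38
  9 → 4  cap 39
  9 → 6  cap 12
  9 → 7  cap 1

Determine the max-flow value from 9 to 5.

augment #1: 9→2→5 bottleneck 7, total now 7
augment #2: 9→7→5 bottleneck 1, total now 8
augment #3: 9→1→0→5 bottleneck 5, total now 13
augment #4: 9→2→3→5 bottleneck 29, total now 42
augment #5: 9→6→7→5 bottleneck 12, total now 54
augment #6: 9→1→6→7→5 bottleneck 11, total now 65

Maximum flow value: 65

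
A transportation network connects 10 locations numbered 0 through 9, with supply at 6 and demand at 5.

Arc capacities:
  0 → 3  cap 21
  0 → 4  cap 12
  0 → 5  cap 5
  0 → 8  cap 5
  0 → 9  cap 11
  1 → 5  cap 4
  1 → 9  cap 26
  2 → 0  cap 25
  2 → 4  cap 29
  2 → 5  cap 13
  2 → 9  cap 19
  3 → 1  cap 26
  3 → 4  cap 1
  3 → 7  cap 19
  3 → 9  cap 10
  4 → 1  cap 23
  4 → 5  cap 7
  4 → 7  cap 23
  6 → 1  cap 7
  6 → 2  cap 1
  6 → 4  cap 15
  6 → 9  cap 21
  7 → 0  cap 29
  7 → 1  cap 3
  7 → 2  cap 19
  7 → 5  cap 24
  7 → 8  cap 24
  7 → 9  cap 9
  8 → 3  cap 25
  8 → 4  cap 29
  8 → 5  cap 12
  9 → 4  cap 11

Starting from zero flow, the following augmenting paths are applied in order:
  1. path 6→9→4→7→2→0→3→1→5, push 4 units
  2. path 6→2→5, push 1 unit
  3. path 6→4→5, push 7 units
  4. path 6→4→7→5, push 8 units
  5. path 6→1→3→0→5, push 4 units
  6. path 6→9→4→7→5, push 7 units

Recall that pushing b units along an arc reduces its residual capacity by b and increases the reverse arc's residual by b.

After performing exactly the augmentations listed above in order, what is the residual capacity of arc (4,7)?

after path 1 (6→9→4→7→2→0→3→1→5, push 4): res(4,7)=19
after path 2 (6→2→5, push 1): res(4,7)=19
after path 3 (6→4→5, push 7): res(4,7)=19
after path 4 (6→4→7→5, push 8): res(4,7)=11
after path 5 (6→1→3→0→5, push 4): res(4,7)=11
after path 6 (6→9→4→7→5, push 7): res(4,7)=4

Residual capacity of (4,7): 4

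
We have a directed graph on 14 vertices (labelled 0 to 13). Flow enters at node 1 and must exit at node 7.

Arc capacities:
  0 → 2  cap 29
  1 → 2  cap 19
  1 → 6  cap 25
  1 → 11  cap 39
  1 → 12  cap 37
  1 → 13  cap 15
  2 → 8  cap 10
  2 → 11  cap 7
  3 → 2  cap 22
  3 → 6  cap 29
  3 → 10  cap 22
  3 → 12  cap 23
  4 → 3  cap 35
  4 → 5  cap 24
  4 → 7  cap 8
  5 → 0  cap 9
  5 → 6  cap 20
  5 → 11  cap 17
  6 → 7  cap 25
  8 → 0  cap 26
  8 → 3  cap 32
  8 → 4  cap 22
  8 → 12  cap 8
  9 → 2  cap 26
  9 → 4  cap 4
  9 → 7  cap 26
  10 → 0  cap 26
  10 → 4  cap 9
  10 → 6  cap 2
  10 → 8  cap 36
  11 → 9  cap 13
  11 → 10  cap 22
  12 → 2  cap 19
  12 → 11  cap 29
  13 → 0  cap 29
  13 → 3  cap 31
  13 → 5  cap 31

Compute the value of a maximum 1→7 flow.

Maximum flow value: 46

augment #1: 1→6→7 bottleneck 25, total now 25
augment #2: 1→11→9→7 bottleneck 13, total now 38
augment #3: 1→2→8→4→7 bottleneck 8, total now 46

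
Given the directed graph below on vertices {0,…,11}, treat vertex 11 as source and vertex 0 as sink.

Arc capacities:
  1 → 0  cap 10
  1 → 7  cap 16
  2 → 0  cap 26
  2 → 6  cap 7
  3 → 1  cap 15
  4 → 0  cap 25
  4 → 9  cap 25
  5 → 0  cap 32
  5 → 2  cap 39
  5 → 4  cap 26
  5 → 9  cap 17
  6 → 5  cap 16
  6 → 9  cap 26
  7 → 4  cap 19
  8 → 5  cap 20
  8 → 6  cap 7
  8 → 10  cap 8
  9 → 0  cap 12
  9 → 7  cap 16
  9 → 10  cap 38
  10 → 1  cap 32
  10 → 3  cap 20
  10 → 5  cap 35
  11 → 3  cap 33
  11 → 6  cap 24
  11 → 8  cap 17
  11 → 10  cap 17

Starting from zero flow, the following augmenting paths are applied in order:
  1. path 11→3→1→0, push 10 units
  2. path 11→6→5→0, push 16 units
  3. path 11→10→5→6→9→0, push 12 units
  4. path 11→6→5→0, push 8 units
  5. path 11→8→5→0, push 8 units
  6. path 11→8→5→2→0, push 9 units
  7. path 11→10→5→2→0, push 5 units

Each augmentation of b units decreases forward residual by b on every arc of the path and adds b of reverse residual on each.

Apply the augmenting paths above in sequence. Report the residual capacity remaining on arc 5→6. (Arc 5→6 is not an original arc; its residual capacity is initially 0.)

after path 1 (11→3→1→0, push 10): res(5,6)=0
after path 2 (11→6→5→0, push 16): res(5,6)=16
after path 3 (11→10→5→6→9→0, push 12): res(5,6)=4
after path 4 (11→6→5→0, push 8): res(5,6)=12
after path 5 (11→8→5→0, push 8): res(5,6)=12
after path 6 (11→8→5→2→0, push 9): res(5,6)=12
after path 7 (11→10→5→2→0, push 5): res(5,6)=12

Residual capacity of (5,6): 12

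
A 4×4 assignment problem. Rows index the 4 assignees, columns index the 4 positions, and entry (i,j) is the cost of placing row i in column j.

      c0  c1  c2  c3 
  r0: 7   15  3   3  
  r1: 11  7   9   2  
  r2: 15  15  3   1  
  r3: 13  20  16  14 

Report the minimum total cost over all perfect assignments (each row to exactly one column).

optimal assignment: row0→col2 (cost 3), row1→col1 (cost 7), row2→col3 (cost 1), row3→col0 (cost 13)
total = 3 + 7 + 1 + 13 = 24

Minimum assignment cost: 24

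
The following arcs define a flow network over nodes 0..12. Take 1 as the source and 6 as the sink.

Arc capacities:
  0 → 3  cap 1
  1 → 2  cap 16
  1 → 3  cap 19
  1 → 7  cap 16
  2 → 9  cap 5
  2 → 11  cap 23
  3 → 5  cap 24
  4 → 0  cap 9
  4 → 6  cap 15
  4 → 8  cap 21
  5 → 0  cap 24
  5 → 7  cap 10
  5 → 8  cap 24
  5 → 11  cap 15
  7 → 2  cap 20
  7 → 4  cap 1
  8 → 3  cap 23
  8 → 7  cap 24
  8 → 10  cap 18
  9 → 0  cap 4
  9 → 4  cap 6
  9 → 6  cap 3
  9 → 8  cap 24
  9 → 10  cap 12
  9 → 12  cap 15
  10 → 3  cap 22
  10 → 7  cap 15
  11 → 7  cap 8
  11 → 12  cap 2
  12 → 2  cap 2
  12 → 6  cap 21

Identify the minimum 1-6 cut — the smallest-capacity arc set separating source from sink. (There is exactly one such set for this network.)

augment #1: 1→2→9→6 push 3
augment #2: 1→7→4→6 push 1
augment #3: 1→2→9→4→6 push 2
augment #4: 1→2→11→12→6 push 2
max flow = 8; residual-reachable set from 1 gives S-side
cut edges (S→T): {(2,9), (7,4), (11,12)} total cap 8

Min-cut arcs: {(2,9), (7,4), (11,12)} (total capacity 8)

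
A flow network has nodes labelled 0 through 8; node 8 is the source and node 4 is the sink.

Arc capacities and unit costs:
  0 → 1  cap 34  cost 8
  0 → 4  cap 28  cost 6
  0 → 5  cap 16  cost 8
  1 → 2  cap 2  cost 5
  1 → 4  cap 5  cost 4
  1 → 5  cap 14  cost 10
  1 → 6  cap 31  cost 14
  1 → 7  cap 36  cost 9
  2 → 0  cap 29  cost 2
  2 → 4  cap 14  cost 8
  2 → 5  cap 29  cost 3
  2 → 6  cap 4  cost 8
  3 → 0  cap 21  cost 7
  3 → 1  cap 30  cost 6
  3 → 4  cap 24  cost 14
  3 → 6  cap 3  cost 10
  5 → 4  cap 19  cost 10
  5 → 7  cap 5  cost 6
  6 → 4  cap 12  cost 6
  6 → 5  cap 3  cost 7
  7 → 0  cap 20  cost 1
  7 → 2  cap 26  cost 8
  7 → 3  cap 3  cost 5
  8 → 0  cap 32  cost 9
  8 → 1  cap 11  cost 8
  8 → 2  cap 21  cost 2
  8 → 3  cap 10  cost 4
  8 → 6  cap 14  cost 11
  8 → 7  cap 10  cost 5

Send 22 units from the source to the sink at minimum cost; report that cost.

shortest-cost path #1: 8→2→4 push 14 @ unit cost 10 (adds 140)
shortest-cost path #2: 8→2→0→4 push 7 @ unit cost 10 (adds 70)
shortest-cost path #3: 8→1→4 push 1 @ unit cost 12 (adds 12)
total cost = 222

Minimum cost for 22 units: 222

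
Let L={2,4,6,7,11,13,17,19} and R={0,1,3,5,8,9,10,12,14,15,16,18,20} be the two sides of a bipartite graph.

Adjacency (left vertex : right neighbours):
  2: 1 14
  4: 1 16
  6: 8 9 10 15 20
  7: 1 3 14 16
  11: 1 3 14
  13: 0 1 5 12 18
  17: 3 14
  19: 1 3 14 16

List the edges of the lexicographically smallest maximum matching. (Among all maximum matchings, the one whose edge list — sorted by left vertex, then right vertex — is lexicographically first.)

Lex-smallest maximum matching: {(2,1), (4,16), (6,8), (7,3), (11,14), (13,0)}

|M| = 6 (so the lex-smallest maximum matching has 6 edges)
process left vertices in ascending order; for each, take the smallest-labelled available neighbour that still permits 6 edges overall, or leave it unmatched if none does
lex-smallest matching: {2-1, 4-16, 6-8, 7-3, 11-14, 13-0}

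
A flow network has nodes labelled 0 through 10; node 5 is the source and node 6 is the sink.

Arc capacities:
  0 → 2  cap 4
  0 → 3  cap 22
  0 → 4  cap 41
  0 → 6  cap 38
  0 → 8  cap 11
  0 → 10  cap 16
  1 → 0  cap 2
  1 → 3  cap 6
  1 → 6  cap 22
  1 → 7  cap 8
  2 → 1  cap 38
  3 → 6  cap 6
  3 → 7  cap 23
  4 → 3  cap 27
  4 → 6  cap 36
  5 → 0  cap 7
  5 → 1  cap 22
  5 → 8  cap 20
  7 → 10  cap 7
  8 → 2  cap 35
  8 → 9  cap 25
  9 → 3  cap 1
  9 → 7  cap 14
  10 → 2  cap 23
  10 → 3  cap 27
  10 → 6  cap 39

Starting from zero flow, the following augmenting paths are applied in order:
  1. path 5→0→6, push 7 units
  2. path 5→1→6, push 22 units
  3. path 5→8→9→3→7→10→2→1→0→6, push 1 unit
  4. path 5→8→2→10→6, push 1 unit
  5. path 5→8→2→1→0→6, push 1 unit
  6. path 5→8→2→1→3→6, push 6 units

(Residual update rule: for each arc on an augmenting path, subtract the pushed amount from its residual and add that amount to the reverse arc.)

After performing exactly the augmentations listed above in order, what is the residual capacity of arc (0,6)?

Residual capacity of (0,6): 29

after path 1 (5→0→6, push 7): res(0,6)=31
after path 2 (5→1→6, push 22): res(0,6)=31
after path 3 (5→8→9→3→7→10→2→1→0→6, push 1): res(0,6)=30
after path 4 (5→8→2→10→6, push 1): res(0,6)=30
after path 5 (5→8→2→1→0→6, push 1): res(0,6)=29
after path 6 (5→8→2→1→3→6, push 6): res(0,6)=29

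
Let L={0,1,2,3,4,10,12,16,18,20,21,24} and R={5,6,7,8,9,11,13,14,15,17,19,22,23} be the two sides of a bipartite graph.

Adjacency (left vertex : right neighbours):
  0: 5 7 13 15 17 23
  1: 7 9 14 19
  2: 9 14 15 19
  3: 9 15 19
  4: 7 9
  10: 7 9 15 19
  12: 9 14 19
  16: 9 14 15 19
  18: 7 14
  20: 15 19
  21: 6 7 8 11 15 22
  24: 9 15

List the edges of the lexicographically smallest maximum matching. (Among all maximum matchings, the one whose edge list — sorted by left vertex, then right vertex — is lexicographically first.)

|M| = 7 (so the lex-smallest maximum matching has 7 edges)
process left vertices in ascending order; for each, take the smallest-labelled available neighbour that still permits 7 edges overall, or leave it unmatched if none does
lex-smallest matching: {0-5, 1-7, 2-9, 3-15, 10-19, 12-14, 21-6}

Lex-smallest maximum matching: {(0,5), (1,7), (2,9), (3,15), (10,19), (12,14), (21,6)}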